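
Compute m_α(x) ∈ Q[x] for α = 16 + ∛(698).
m_α(x) = x^3 - 48x^2 + 768x - 4794

Set β = α - 16 = ∛(698), so β^3 = 698. Then (α - 16)^3 - 698 = 0, i.e. α is a root of g(x) = (x - 16)^3 - 698 = x^3 - 48x^2 + 768x - 4794. Since g(x) = h(x - 16) where h(x) = x^3 - 698, and h is irreducible over Q (because 698 is not a perfect cube, so h has no rational root, and a monic cubic with no rational root is irreducible), g is also irreducible (irreducibility is preserved under the substitution x → x - 16). Hence m_α(x) = x^3 - 48x^2 + 768x - 4794.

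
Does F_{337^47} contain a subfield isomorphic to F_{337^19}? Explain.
No: F_{337^19} is not a subfield of F_{337^47}

F_{p^m} embeds in F_{p^n} iff m | n. Here 19 ∤ 47 (since 47 = 2·19 + 9 with remainder 9 ≠ 0), so F_{337^19} is not a subfield of F_{337^47}. Equivalently: if it were, the tower law would give 19 = [F_{337^19}:F_337] dividing [F_{337^47}:F_337] = 47, contradiction.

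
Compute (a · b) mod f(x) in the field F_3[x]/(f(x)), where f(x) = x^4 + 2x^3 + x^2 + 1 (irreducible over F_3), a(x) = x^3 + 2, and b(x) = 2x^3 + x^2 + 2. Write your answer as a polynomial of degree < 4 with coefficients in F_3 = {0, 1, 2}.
a · b ≡ x^3 + 2x^2 (mod f(x))

Multiply in F_3[x]: a(x)·b(x) = (x^3 + 2)·(2x^3 + x^2 + 2) = 2x^6 + x^5 + 2x^2 + 1. This has degree ≥ 4, so divide by f(x) over F_3: 2x^6 + x^5 + 2x^2 + 1 = (2x^2 + 1)·(x^4 + 2x^3 + x^2 + 1) + (x^3 + 2x^2). Hence a·b ≡ x^3 + 2x^2 (mod f). (F_3[x]/(f) is a field with 3^4 = 81 elements since f is irreducible of degree 4.)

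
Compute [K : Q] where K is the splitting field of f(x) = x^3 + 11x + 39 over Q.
[K : Q] = 6

By the rational root test, any rational root of the monic integer polynomial f(x) = x^3 + 11x + 39 must be an integer dividing the constant term 39, i.e. one of ±{1, 3, 13, 39}. Evaluating: f(1) = 51, f(-1) = 27, f(3) = 99, f(-3) = -21, f(13) = 2379, f(-13) = -2301, f(39) = 59787, f(-39) = -59709; none is 0, so f has no rational root and is therefore irreducible over Q (a cubic with no linear factor over a field is irreducible). For an irreducible cubic, the Galois group is A_3 or S_3 according as the discriminant disc(f) = -4a^3 - 27b^2 = -4·(11)^3 - 27·(39)^2 = -46391 is or is not a square in Q. Here disc(f) = -46391 is not a perfect square in Q, so the Galois group of f over Q is not contained in A_3 and must be all of S_3. The splitting field has degree |S_3| = 6 over Q, so [K : Q] = 6.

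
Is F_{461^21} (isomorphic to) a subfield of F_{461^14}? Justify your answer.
No: F_{461^21} is not a subfield of F_{461^14}

F_{p^m} embeds in F_{p^n} iff m | n. Here 21 ∤ 14 (since 14 = 0·21 + 14 with remainder 14 ≠ 0), so F_{461^21} is not a subfield of F_{461^14}. Equivalently: if it were, the tower law would give 21 = [F_{461^21}:F_461] dividing [F_{461^14}:F_461] = 14, contradiction.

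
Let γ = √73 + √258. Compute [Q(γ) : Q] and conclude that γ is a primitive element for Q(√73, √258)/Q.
[Q(γ) : Q] = 4 (equivalently, Q(γ) = Q(√73, √258))

Obviously Q(γ) ⊆ Q(√73, √258), and [Q(√73, √258):Q] = 4 (since 73, 258 are distinct squarefree integers > 1 with 18834 not a perfect square). To show equality we compute the minimal polynomial of γ. From γ = √73 + √258: γ^2 = 73 + 2√(18834) + 258 = 331 + 2√(18834), so γ^2 - 331 = 2√(18834); squaring, (γ^2 - 331)^2 = 4·18834, i.e. γ^4 - 662γ^2 + 109561 - 75336 = 0, i.e. γ^4 - 662γ^2 + 34225 = 0. So γ is a root of x^4 - 662x^2 + 34225. This polynomial is irreducible over Q: it has no rational root (each ±√73 ± √258 is irrational), and any factorization into two quadratics over Q would force √(18834) ∈ Q (pairing opposite roots) or √73, √258 ∈ Q (other pairings), all impossible. Hence [Q(γ):Q] = 4 = [Q(√73, √258):Q], so Q(γ) = Q(√73, √258).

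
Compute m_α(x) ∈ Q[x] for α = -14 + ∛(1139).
m_α(x) = x^3 + 42x^2 + 588x + 1605

Set β = α + 14 = ∛(1139), so β^3 = 1139. Then (α + 14)^3 - 1139 = 0, i.e. α is a root of g(x) = (x + 14)^3 - 1139 = x^3 + 42x^2 + 588x + 1605. Since g(x) = h(x + 14) where h(x) = x^3 - 1139, and h is irreducible over Q (because 1139 is not a perfect cube, so h has no rational root, and a monic cubic with no rational root is irreducible), g is also irreducible (irreducibility is preserved under the substitution x → x + 14). Hence m_α(x) = x^3 + 42x^2 + 588x + 1605.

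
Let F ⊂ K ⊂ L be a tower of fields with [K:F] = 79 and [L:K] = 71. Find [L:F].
[L:F] = 5609

The tower law says that for any tower of field extensions F ⊂ K ⊂ L with finite degrees, [L:F] = [L:K] · [K:F]. Here this gives [L:F] = 71 · 79 = 5609.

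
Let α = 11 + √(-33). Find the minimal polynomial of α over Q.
m_α(x) = x^2 - 22x + 154

From α - 11 = √(-33), squaring gives (α - 11)^2 = -33, i.e. α^2 - 22α + 121 = -33, so α^2 - 22α + 154 = 0. The discriminant of x^2 - 22x + 154 is (-22)^2 - 4·(154) = 484 - 616 = -132, and 4·(-33) is not a perfect square in Q since -33 is squarefree and ≠ 1. Hence x^2 - 22x + 154 is irreducible over Q and is the minimal polynomial of α.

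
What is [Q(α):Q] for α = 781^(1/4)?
[Q(α):Q] = 4

α is a root of x^4 - 781. By Eisenstein's criterion at the prime p = 11 (which divides the constant term 781 but p^2 = 121 does not, since 781 is squarefree), x^4 - 781 is irreducible over Q. Hence [Q(α):Q] = 4.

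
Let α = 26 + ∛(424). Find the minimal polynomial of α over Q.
m_α(x) = x^3 - 78x^2 + 2028x - 18000

Set β = α - 26 = ∛(424), so β^3 = 424. Then (α - 26)^3 - 424 = 0, i.e. α is a root of g(x) = (x - 26)^3 - 424 = x^3 - 78x^2 + 2028x - 18000. Since g(x) = h(x - 26) where h(x) = x^3 - 424, and h is irreducible over Q (because 424 is not a perfect cube, so h has no rational root, and a monic cubic with no rational root is irreducible), g is also irreducible (irreducibility is preserved under the substitution x → x - 26). Hence m_α(x) = x^3 - 78x^2 + 2028x - 18000.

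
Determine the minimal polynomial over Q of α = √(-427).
m_α(x) = x^2 + 427

α satisfies α^2 + 427 = 0, so x^2 + 427 annihilates α. Since d = -427 is squarefree and ≠ 1, it is not a perfect square in Q, so x^2 + 427 has no rational root and is therefore irreducible over Q (a degree-2 polynomial over a field is irreducible iff it has no root). Hence m_α(x) = x^2 + 427.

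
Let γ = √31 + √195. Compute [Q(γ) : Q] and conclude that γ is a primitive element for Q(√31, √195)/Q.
[Q(γ) : Q] = 4 (equivalently, Q(γ) = Q(√31, √195))

Obviously Q(γ) ⊆ Q(√31, √195), and [Q(√31, √195):Q] = 4 (since 31, 195 are distinct squarefree integers > 1 with 6045 not a perfect square). To show equality we compute the minimal polynomial of γ. From γ = √31 + √195: γ^2 = 31 + 2√(6045) + 195 = 226 + 2√(6045), so γ^2 - 226 = 2√(6045); squaring, (γ^2 - 226)^2 = 4·6045, i.e. γ^4 - 452γ^2 + 51076 - 24180 = 0, i.e. γ^4 - 452γ^2 + 26896 = 0. So γ is a root of x^4 - 452x^2 + 26896. This polynomial is irreducible over Q: it has no rational root (each ±√31 ± √195 is irrational), and any factorization into two quadratics over Q would force √(6045) ∈ Q (pairing opposite roots) or √31, √195 ∈ Q (other pairings), all impossible. Hence [Q(γ):Q] = 4 = [Q(√31, √195):Q], so Q(γ) = Q(√31, √195).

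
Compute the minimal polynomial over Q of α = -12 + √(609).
m_α(x) = x^2 + 24x - 465

From α + 12 = √(609), squaring gives (α + 12)^2 = 609, i.e. α^2 + 24α + 144 = 609, so α^2 + 24α - 465 = 0. The discriminant of x^2 + 24x - 465 is (24)^2 - 4·(-465) = 576 + 1860 = 2436, and 4·(609) is not a perfect square in Q since 609 is squarefree and ≠ 1. Hence x^2 + 24x - 465 is irreducible over Q and is the minimal polynomial of α.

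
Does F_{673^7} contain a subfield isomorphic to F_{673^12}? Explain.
No: F_{673^12} is not a subfield of F_{673^7}

F_{p^m} embeds in F_{p^n} iff m | n. Here 12 ∤ 7 (since 7 = 0·12 + 7 with remainder 7 ≠ 0), so F_{673^12} is not a subfield of F_{673^7}. Equivalently: if it were, the tower law would give 12 = [F_{673^12}:F_673] dividing [F_{673^7}:F_673] = 7, contradiction.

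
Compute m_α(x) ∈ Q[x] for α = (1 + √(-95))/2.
m_α(x) = x^2 - x + 24

From 2α - 1 = √(-95), squaring gives (2α - 1)^2 = -95, i.e. 4α^2 - 4α + 1 = -95, so α^2 - α + (1 + 95)/4 = 0. Since -95 ≡ 1 (mod 4), (1 + 95)/4 = 24 ∈ Z. The polynomial x^2 - x + 24 has discriminant 1 - 4·(24) = -95, which is not a perfect square in Q (d = -95 is squarefree and ≠ 1), so x^2 - x + 24 is irreducible over Q. It is the minimal polynomial of α.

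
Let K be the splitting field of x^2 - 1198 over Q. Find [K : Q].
[K : Q] = 2

f(x) = x^2 - 1198 factors as (x - √1198)(x + √1198). The splitting field is K = Q(√1198). Since 1198 is squarefree and > 1, it is not a perfect square, so x^2 - 1198 is irreducible over Q and [Q(√1198) : Q] = 2. Hence [K : Q] = 2.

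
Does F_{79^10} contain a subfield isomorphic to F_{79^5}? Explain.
Yes: F_{79^5} is a subfield of F_{79^10}

F_{p^m} embeds in F_{p^n} iff m | n (since F_{p^n} is the splitting field of x^(p^n) - x, and F_{p^m} ⊂ F_{p^n} forces p^n to be a power of p^m, i.e. m | n; conversely if m | n then every root of x^(p^m) - x is a root of x^(p^n) - x). Here 5 | 10 (since 10 = 2·5), so F_{79^5} is a subfield of F_{79^10}, and [F_{79^10} : F_{79^5}] = 10/5 = 2.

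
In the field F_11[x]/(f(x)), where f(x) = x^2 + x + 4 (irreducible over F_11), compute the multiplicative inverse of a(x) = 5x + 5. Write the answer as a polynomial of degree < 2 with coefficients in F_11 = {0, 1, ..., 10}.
a(x)^(-1) ≡ 6x (mod f(x))

Since f is irreducible over F_11, F_11[x]/(f) is a field and a(x) ≠ 0 has an inverse. Apply the extended Euclidean algorithm to f(x) and a(x) in F_11[x]: f(x) = (9x)·a(x) + (4). The last nonzero remainder is the constant 4 = gcd(f, a) in F_11. Back-substituting through the division chain expresses 4 = s(x)·a(x) + t(x)·f(x) with s(x) ≡ 2x (mod f), so (2x)·a(x) ≡ 4 (mod f). Multiplying by 4^(-1) ≡ 3 in F_11 gives a(x)^(-1) ≡ 3·(2x) ≡ 6x (mod f). Check: (5x + 5)·(6x) = 8x^2 + 8x ≡ 1 (mod x^2 + x + 4).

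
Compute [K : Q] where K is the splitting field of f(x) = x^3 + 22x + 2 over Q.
[K : Q] = 6

By the rational root test, any rational root of the monic integer polynomial f(x) = x^3 + 22x + 2 must be an integer dividing the constant term 2, i.e. one of ±{1, 2}. Evaluating: f(1) = 25, f(-1) = -21, f(2) = 54, f(-2) = -50; none is 0, so f has no rational root and is therefore irreducible over Q (a cubic with no linear factor over a field is irreducible). For an irreducible cubic, the Galois group is A_3 or S_3 according as the discriminant disc(f) = -4a^3 - 27b^2 = -4·(22)^3 - 27·(2)^2 = -42700 is or is not a square in Q. Here disc(f) = -42700 is not a perfect square in Q, so the Galois group of f over Q is not contained in A_3 and must be all of S_3. The splitting field has degree |S_3| = 6 over Q, so [K : Q] = 6.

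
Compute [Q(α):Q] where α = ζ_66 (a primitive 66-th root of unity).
[Q(α):Q] = 20

The minimal polynomial of ζ_66 over Q is the 66-th cyclotomic polynomial Φ_66(x), which is irreducible over Q and has degree φ(66) = 20. Hence [Q(α):Q] = φ(66) = 20.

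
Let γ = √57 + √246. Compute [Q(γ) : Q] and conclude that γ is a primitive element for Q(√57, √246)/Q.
[Q(γ) : Q] = 4 (equivalently, Q(γ) = Q(√57, √246))

Obviously Q(γ) ⊆ Q(√57, √246), and [Q(√57, √246):Q] = 4 (since 57, 246 are distinct squarefree integers > 1 with 14022 not a perfect square). To show equality we compute the minimal polynomial of γ. From γ = √57 + √246: γ^2 = 57 + 2√(14022) + 246 = 303 + 2√(14022), so γ^2 - 303 = 2√(14022); squaring, (γ^2 - 303)^2 = 4·14022, i.e. γ^4 - 606γ^2 + 91809 - 56088 = 0, i.e. γ^4 - 606γ^2 + 35721 = 0. So γ is a root of x^4 - 606x^2 + 35721. This polynomial is irreducible over Q: it has no rational root (each ±√57 ± √246 is irrational), and any factorization into two quadratics over Q would force √(14022) ∈ Q (pairing opposite roots) or √57, √246 ∈ Q (other pairings), all impossible. Hence [Q(γ):Q] = 4 = [Q(√57, √246):Q], so Q(γ) = Q(√57, √246).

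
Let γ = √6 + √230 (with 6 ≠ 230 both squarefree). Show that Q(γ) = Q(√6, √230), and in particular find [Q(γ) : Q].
[Q(γ) : Q] = 4 (equivalently, Q(γ) = Q(√6, √230))

Obviously Q(γ) ⊆ Q(√6, √230), and [Q(√6, √230):Q] = 4 (since 6, 230 are distinct squarefree integers > 1 with 1380 not a perfect square). To show equality we compute the minimal polynomial of γ. From γ = √6 + √230: γ^2 = 6 + 2√(1380) + 230 = 236 + 2√(1380), so γ^2 - 236 = 2√(1380); squaring, (γ^2 - 236)^2 = 4·1380, i.e. γ^4 - 472γ^2 + 55696 - 5520 = 0, i.e. γ^4 - 472γ^2 + 50176 = 0. So γ is a root of x^4 - 472x^2 + 50176. This polynomial is irreducible over Q: it has no rational root (each ±√6 ± √230 is irrational), and any factorization into two quadratics over Q would force √(1380) ∈ Q (pairing opposite roots) or √6, √230 ∈ Q (other pairings), all impossible. Hence [Q(γ):Q] = 4 = [Q(√6, √230):Q], so Q(γ) = Q(√6, √230).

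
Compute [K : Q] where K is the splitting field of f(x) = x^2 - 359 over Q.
[K : Q] = 2

f(x) = x^2 - 359 factors as (x - √359)(x + √359). The splitting field is K = Q(√359). Since 359 is squarefree and > 1, it is not a perfect square, so x^2 - 359 is irreducible over Q and [Q(√359) : Q] = 2. Hence [K : Q] = 2.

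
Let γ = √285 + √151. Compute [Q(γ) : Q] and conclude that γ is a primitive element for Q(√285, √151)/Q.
[Q(γ) : Q] = 4 (equivalently, Q(γ) = Q(√285, √151))

Obviously Q(γ) ⊆ Q(√285, √151), and [Q(√285, √151):Q] = 4 (since 285, 151 are distinct squarefree integers > 1 with 43035 not a perfect square). To show equality we compute the minimal polynomial of γ. From γ = √285 + √151: γ^2 = 285 + 2√(43035) + 151 = 436 + 2√(43035), so γ^2 - 436 = 2√(43035); squaring, (γ^2 - 436)^2 = 4·43035, i.e. γ^4 - 872γ^2 + 190096 - 172140 = 0, i.e. γ^4 - 872γ^2 + 17956 = 0. So γ is a root of x^4 - 872x^2 + 17956. This polynomial is irreducible over Q: it has no rational root (each ±√285 ± √151 is irrational), and any factorization into two quadratics over Q would force √(43035) ∈ Q (pairing opposite roots) or √285, √151 ∈ Q (other pairings), all impossible. Hence [Q(γ):Q] = 4 = [Q(√285, √151):Q], so Q(γ) = Q(√285, √151).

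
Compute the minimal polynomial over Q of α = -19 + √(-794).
m_α(x) = x^2 + 38x + 1155

From α + 19 = √(-794), squaring gives (α + 19)^2 = -794, i.e. α^2 + 38α + 361 = -794, so α^2 + 38α + 1155 = 0. The discriminant of x^2 + 38x + 1155 is (38)^2 - 4·(1155) = 1444 - 4620 = -3176, and 4·(-794) is not a perfect square in Q since -794 is squarefree and ≠ 1. Hence x^2 + 38x + 1155 is irreducible over Q and is the minimal polynomial of α.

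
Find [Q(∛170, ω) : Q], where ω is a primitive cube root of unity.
[Q(∛170, ω) : Q] = 6

[Q(∛170):Q] = 3 (min poly x^3 - 170, irreducible since 170 is not a perfect cube). [Q(ω):Q] = 2 (min poly x^2 + x + 1). Since Q(∛170) ⊂ R and ω ∉ R, we have ω ∉ Q(∛170), so x^2 + x + 1 remains irreducible over Q(∛170) and [Q(∛170, ω) : Q(∛170)] = 2. By the tower law, [Q(∛170, ω) : Q] = 3 · 2 = 6. (In fact Q(∛170, ω) is the splitting field of x^3 - 170 over Q.)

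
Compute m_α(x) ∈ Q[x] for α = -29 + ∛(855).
m_α(x) = x^3 + 87x^2 + 2523x + 23534

Set β = α + 29 = ∛(855), so β^3 = 855. Then (α + 29)^3 - 855 = 0, i.e. α is a root of g(x) = (x + 29)^3 - 855 = x^3 + 87x^2 + 2523x + 23534. Since g(x) = h(x + 29) where h(x) = x^3 - 855, and h is irreducible over Q (because 855 is not a perfect cube, so h has no rational root, and a monic cubic with no rational root is irreducible), g is also irreducible (irreducibility is preserved under the substitution x → x + 29). Hence m_α(x) = x^3 + 87x^2 + 2523x + 23534.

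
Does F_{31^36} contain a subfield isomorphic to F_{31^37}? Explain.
No: F_{31^37} is not a subfield of F_{31^36}

F_{p^m} embeds in F_{p^n} iff m | n. Here 37 ∤ 36 (since 36 = 0·37 + 36 with remainder 36 ≠ 0), so F_{31^37} is not a subfield of F_{31^36}. Equivalently: if it were, the tower law would give 37 = [F_{31^37}:F_31] dividing [F_{31^36}:F_31] = 36, contradiction.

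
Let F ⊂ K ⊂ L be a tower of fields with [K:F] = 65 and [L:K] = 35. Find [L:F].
[L:F] = 2275

The tower law says that for any tower of field extensions F ⊂ K ⊂ L with finite degrees, [L:F] = [L:K] · [K:F]. Here this gives [L:F] = 35 · 65 = 2275.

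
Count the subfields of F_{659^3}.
F_{659^3} has 2 subfields

The subfields of F_{p^n} are exactly the fields F_{p^d} for d | n (each is the fixed field of the unique index-d subgroup of Gal(F_{p^n}/F_p) ≅ Z/nZ). The divisors of n = 3 are {1, 3}, giving 2 subfields: F_{659^1}, F_{659^3}.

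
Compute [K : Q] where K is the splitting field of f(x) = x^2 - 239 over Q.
[K : Q] = 2

f(x) = x^2 - 239 factors as (x - √239)(x + √239). The splitting field is K = Q(√239). Since 239 is squarefree and > 1, it is not a perfect square, so x^2 - 239 is irreducible over Q and [Q(√239) : Q] = 2. Hence [K : Q] = 2.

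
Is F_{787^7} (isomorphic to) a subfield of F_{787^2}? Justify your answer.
No: F_{787^7} is not a subfield of F_{787^2}

F_{p^m} embeds in F_{p^n} iff m | n. Here 7 ∤ 2 (since 2 = 0·7 + 2 with remainder 2 ≠ 0), so F_{787^7} is not a subfield of F_{787^2}. Equivalently: if it were, the tower law would give 7 = [F_{787^7}:F_787] dividing [F_{787^2}:F_787] = 2, contradiction.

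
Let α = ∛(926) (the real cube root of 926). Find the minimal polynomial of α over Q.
m_α(x) = x^3 - 926

α satisfies α^3 = 926, so x^3 - 926 annihilates α. By the rational root test, a rational root p/q (in lowest terms) of x^3 - 926 would satisfy p^3 = 926 q^3, forcing q = 1 and p^3 = 926; but 926 is not a perfect cube, contradiction. A monic cubic over Q with no rational root is irreducible (any nontrivial factorization would include a linear factor). Hence x^3 - 926 is the minimal polynomial of α, and in particular [Q(α):Q] = 3.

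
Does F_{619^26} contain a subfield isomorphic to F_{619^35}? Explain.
No: F_{619^35} is not a subfield of F_{619^26}

F_{p^m} embeds in F_{p^n} iff m | n. Here 35 ∤ 26 (since 26 = 0·35 + 26 with remainder 26 ≠ 0), so F_{619^35} is not a subfield of F_{619^26}. Equivalently: if it were, the tower law would give 35 = [F_{619^35}:F_619] dividing [F_{619^26}:F_619] = 26, contradiction.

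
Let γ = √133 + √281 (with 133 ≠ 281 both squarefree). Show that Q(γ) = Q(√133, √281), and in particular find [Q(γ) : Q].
[Q(γ) : Q] = 4 (equivalently, Q(γ) = Q(√133, √281))

Obviously Q(γ) ⊆ Q(√133, √281), and [Q(√133, √281):Q] = 4 (since 133, 281 are distinct squarefree integers > 1 with 37373 not a perfect square). To show equality we compute the minimal polynomial of γ. From γ = √133 + √281: γ^2 = 133 + 2√(37373) + 281 = 414 + 2√(37373), so γ^2 - 414 = 2√(37373); squaring, (γ^2 - 414)^2 = 4·37373, i.e. γ^4 - 828γ^2 + 171396 - 149492 = 0, i.e. γ^4 - 828γ^2 + 21904 = 0. So γ is a root of x^4 - 828x^2 + 21904. This polynomial is irreducible over Q: it has no rational root (each ±√133 ± √281 is irrational), and any factorization into two quadratics over Q would force √(37373) ∈ Q (pairing opposite roots) or √133, √281 ∈ Q (other pairings), all impossible. Hence [Q(γ):Q] = 4 = [Q(√133, √281):Q], so Q(γ) = Q(√133, √281).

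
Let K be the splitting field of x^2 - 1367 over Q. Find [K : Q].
[K : Q] = 2

f(x) = x^2 - 1367 factors as (x - √1367)(x + √1367). The splitting field is K = Q(√1367). Since 1367 is squarefree and > 1, it is not a perfect square, so x^2 - 1367 is irreducible over Q and [Q(√1367) : Q] = 2. Hence [K : Q] = 2.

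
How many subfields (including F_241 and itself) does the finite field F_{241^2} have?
F_{241^2} has 2 subfields

The subfields of F_{p^n} are exactly the fields F_{p^d} for d | n (each is the fixed field of the unique index-d subgroup of Gal(F_{p^n}/F_p) ≅ Z/nZ). The divisors of n = 2 are {1, 2}, giving 2 subfields: F_{241^1}, F_{241^2}.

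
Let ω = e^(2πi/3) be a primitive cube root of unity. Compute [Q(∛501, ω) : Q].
[Q(∛501, ω) : Q] = 6

[Q(∛501):Q] = 3 (min poly x^3 - 501, irreducible since 501 is not a perfect cube). [Q(ω):Q] = 2 (min poly x^2 + x + 1). Since Q(∛501) ⊂ R and ω ∉ R, we have ω ∉ Q(∛501), so x^2 + x + 1 remains irreducible over Q(∛501) and [Q(∛501, ω) : Q(∛501)] = 2. By the tower law, [Q(∛501, ω) : Q] = 3 · 2 = 6. (In fact Q(∛501, ω) is the splitting field of x^3 - 501 over Q.)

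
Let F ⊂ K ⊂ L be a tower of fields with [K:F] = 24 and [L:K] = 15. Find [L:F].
[L:F] = 360

The tower law says that for any tower of field extensions F ⊂ K ⊂ L with finite degrees, [L:F] = [L:K] · [K:F]. Here this gives [L:F] = 15 · 24 = 360.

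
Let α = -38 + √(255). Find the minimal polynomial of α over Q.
m_α(x) = x^2 + 76x + 1189

From α + 38 = √(255), squaring gives (α + 38)^2 = 255, i.e. α^2 + 76α + 1444 = 255, so α^2 + 76α + 1189 = 0. The discriminant of x^2 + 76x + 1189 is (76)^2 - 4·(1189) = 5776 - 4756 = 1020, and 4·(255) is not a perfect square in Q since 255 is squarefree and ≠ 1. Hence x^2 + 76x + 1189 is irreducible over Q and is the minimal polynomial of α.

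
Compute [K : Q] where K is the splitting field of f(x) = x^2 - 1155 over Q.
[K : Q] = 2

f(x) = x^2 - 1155 factors as (x - √1155)(x + √1155). The splitting field is K = Q(√1155). Since 1155 is squarefree and > 1, it is not a perfect square, so x^2 - 1155 is irreducible over Q and [Q(√1155) : Q] = 2. Hence [K : Q] = 2.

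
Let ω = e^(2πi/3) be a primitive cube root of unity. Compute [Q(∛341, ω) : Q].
[Q(∛341, ω) : Q] = 6

[Q(∛341):Q] = 3 (min poly x^3 - 341, irreducible since 341 is not a perfect cube). [Q(ω):Q] = 2 (min poly x^2 + x + 1). Since Q(∛341) ⊂ R and ω ∉ R, we have ω ∉ Q(∛341), so x^2 + x + 1 remains irreducible over Q(∛341) and [Q(∛341, ω) : Q(∛341)] = 2. By the tower law, [Q(∛341, ω) : Q] = 3 · 2 = 6. (In fact Q(∛341, ω) is the splitting field of x^3 - 341 over Q.)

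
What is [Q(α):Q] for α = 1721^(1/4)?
[Q(α):Q] = 4

α is a root of x^4 - 1721. By Eisenstein's criterion at the prime p = 1721 (which divides the constant term 1721 but p^2 = 2961841 does not, since 1721 is squarefree), x^4 - 1721 is irreducible over Q. Hence [Q(α):Q] = 4.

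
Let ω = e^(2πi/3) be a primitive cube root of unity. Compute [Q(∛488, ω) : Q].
[Q(∛488, ω) : Q] = 6

[Q(∛488):Q] = 3 (min poly x^3 - 488, irreducible since 488 is not a perfect cube). [Q(ω):Q] = 2 (min poly x^2 + x + 1). Since Q(∛488) ⊂ R and ω ∉ R, we have ω ∉ Q(∛488), so x^2 + x + 1 remains irreducible over Q(∛488) and [Q(∛488, ω) : Q(∛488)] = 2. By the tower law, [Q(∛488, ω) : Q] = 3 · 2 = 6. (In fact Q(∛488, ω) is the splitting field of x^3 - 488 over Q.)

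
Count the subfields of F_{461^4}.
F_{461^4} has 3 subfields

The subfields of F_{p^n} are exactly the fields F_{p^d} for d | n (each is the fixed field of the unique index-d subgroup of Gal(F_{p^n}/F_p) ≅ Z/nZ). The divisors of n = 4 are {1, 2, 4}, giving 3 subfields: F_{461^1}, F_{461^2}, F_{461^4}.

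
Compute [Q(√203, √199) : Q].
[Q(√203, √199) : Q] = 4

[Q(√203):Q] = 2 (min poly x^2 - 203, irreducible since 203 is squarefree > 1). For the top step, suppose √199 ∈ Q(√203), say √199 = c + d√203 with c, d ∈ Q. Squaring: 199 = c^2 + 203d^2 + 2cd√203. Since √203 ∉ Q this forces 2cd = 0. If d = 0 then √199 = c ∈ Q, contradicting 199 squarefree > 1. If c = 0 then 199 = 203d^2, so 203·199 = (203d)^2 is a perfect square in Q — but 203·199 = 40397 is not a perfect square (since 203 and 199 are distinct squarefree integers). Contradiction. Hence √199 ∉ Q(√203), so x^2 - 199 stays irreducible over Q(√203) and [Q(√203, √199) : Q(√203)] = 2. By the tower law, [Q(√203, √199) : Q] = 2 · 2 = 4.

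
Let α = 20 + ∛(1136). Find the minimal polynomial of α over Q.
m_α(x) = x^3 - 60x^2 + 1200x - 9136

Set β = α - 20 = ∛(1136), so β^3 = 1136. Then (α - 20)^3 - 1136 = 0, i.e. α is a root of g(x) = (x - 20)^3 - 1136 = x^3 - 60x^2 + 1200x - 9136. Since g(x) = h(x - 20) where h(x) = x^3 - 1136, and h is irreducible over Q (because 1136 is not a perfect cube, so h has no rational root, and a monic cubic with no rational root is irreducible), g is also irreducible (irreducibility is preserved under the substitution x → x - 20). Hence m_α(x) = x^3 - 60x^2 + 1200x - 9136.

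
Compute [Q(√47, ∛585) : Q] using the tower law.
[Q(√47, ∛585) : Q] = 6

Let L = Q(√47, ∛585). Since Q(√47) ⊂ L and [Q(√47):Q] = 2, the tower law gives 2 | [L:Q]. Likewise Q(∛585) ⊂ L with [Q(∛585):Q] = 3 (because 585 is not a perfect cube), so 3 | [L:Q]. As gcd(2,3) = 1, [L:Q] is divisible by 6. Conversely L is generated over Q by √47 and ∛585, so [L:Q] ≤ 2·3 = 6. Therefore [Q(√47, ∛585) : Q] = 6.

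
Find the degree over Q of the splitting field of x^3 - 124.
[K : Q] = 6

The roots of x^3 - 124 are ∛124, ω∛124, ω^2∛124 where ω = e^(2πi/3) is a primitive cube root of unity, so K = Q(∛124, ω). Now [Q(∛124):Q] = 3 (since 124 is not a perfect cube, x^3 - 124 is irreducible) and [Q(ω):Q] = 2. Both 2 and 3 divide [K:Q], and [K:Q] ≤ 3·2 = 6, so [K:Q] = 6. (Equivalently: Q(∛124) ⊂ R but ω ∉ R, so [K : Q(∛124)] = 2.)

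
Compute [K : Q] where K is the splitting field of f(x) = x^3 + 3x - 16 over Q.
[K : Q] = 6

By the rational root test, any rational root of the monic integer polynomial f(x) = x^3 + 3x - 16 must be an integer dividing the constant term -16, i.e. one of ±{1, 2, 4, 8, 16}. Evaluating: f(1) = -12, f(-1) = -20, f(2) = -2, f(-2) = -30, f(4) = 60, f(-4) = -92, f(8) = 520, f(-8) = -552, f(16) = 4128, f(-16) = -4160; none is 0, so f has no rational root and is therefore irreducible over Q (a cubic with no linear factor over a field is irreducible). For an irreducible cubic, the Galois group is A_3 or S_3 according as the discriminant disc(f) = -4a^3 - 27b^2 = -4·(3)^3 - 27·(-16)^2 = -7020 is or is not a square in Q. Here disc(f) = -7020 is not a perfect square in Q, so the Galois group of f over Q is not contained in A_3 and must be all of S_3. The splitting field has degree |S_3| = 6 over Q, so [K : Q] = 6.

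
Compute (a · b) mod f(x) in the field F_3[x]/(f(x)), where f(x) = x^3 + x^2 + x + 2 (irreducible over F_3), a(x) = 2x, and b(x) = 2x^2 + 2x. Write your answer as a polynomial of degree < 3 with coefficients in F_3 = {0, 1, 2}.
a · b ≡ 2x + 1 (mod f(x))

Multiply in F_3[x]: a(x)·b(x) = (2x)·(2x^2 + 2x) = x^3 + x^2. This has degree ≥ 3, so divide by f(x) over F_3: x^3 + x^2 = (1)·(x^3 + x^2 + x + 2) + (2x + 1). Hence a·b ≡ 2x + 1 (mod f). (F_3[x]/(f) is a field with 3^3 = 27 elements since f is irreducible of degree 3.)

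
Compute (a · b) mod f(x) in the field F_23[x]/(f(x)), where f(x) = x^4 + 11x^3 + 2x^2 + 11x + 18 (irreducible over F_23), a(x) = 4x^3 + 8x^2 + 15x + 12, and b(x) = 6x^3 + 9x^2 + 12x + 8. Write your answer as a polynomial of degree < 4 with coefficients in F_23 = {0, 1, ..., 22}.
a · b ≡ 7x^3 + 8x^2 + 21x + 19 (mod f(x))

Multiply in F_23[x]: a(x)·b(x) = (4x^3 + 8x^2 + 15x + 12)·(6x^3 + 9x^2 + 12x + 8) = x^6 + 15x^5 + 3x^4 + 13x^3 + 7x^2 + 11x + 4. This has degree ≥ 4, so divide by f(x) over F_23: x^6 + 15x^5 + 3x^4 + 13x^3 + 7x^2 + 11x + 4 = (x^2 + 4x + 3)·(x^4 + 11x^3 + 2x^2 + 11x + 18) + (7x^3 + 8x^2 + 21x + 19). Hence a·b ≡ 7x^3 + 8x^2 + 21x + 19 (mod f). (F_23[x]/(f) is a field with 23^4 = 279841 elements since f is irreducible of degree 4.)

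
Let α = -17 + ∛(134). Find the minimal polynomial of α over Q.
m_α(x) = x^3 + 51x^2 + 867x + 4779

Set β = α + 17 = ∛(134), so β^3 = 134. Then (α + 17)^3 - 134 = 0, i.e. α is a root of g(x) = (x + 17)^3 - 134 = x^3 + 51x^2 + 867x + 4779. Since g(x) = h(x + 17) where h(x) = x^3 - 134, and h is irreducible over Q (because 134 is not a perfect cube, so h has no rational root, and a monic cubic with no rational root is irreducible), g is also irreducible (irreducibility is preserved under the substitution x → x + 17). Hence m_α(x) = x^3 + 51x^2 + 867x + 4779.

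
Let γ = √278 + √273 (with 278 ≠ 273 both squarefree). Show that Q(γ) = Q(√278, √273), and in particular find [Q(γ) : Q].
[Q(γ) : Q] = 4 (equivalently, Q(γ) = Q(√278, √273))

Obviously Q(γ) ⊆ Q(√278, √273), and [Q(√278, √273):Q] = 4 (since 278, 273 are distinct squarefree integers > 1 with 75894 not a perfect square). To show equality we compute the minimal polynomial of γ. From γ = √278 + √273: γ^2 = 278 + 2√(75894) + 273 = 551 + 2√(75894), so γ^2 - 551 = 2√(75894); squaring, (γ^2 - 551)^2 = 4·75894, i.e. γ^4 - 1102γ^2 + 303601 - 303576 = 0, i.e. γ^4 - 1102γ^2 + 25 = 0. So γ is a root of x^4 - 1102x^2 + 25. This polynomial is irreducible over Q: it has no rational root (each ±√278 ± √273 is irrational), and any factorization into two quadratics over Q would force √(75894) ∈ Q (pairing opposite roots) or √278, √273 ∈ Q (other pairings), all impossible. Hence [Q(γ):Q] = 4 = [Q(√278, √273):Q], so Q(γ) = Q(√278, √273).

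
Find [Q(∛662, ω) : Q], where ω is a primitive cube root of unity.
[Q(∛662, ω) : Q] = 6

[Q(∛662):Q] = 3 (min poly x^3 - 662, irreducible since 662 is not a perfect cube). [Q(ω):Q] = 2 (min poly x^2 + x + 1). Since Q(∛662) ⊂ R and ω ∉ R, we have ω ∉ Q(∛662), so x^2 + x + 1 remains irreducible over Q(∛662) and [Q(∛662, ω) : Q(∛662)] = 2. By the tower law, [Q(∛662, ω) : Q] = 3 · 2 = 6. (In fact Q(∛662, ω) is the splitting field of x^3 - 662 over Q.)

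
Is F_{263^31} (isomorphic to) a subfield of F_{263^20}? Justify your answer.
No: F_{263^31} is not a subfield of F_{263^20}

F_{p^m} embeds in F_{p^n} iff m | n. Here 31 ∤ 20 (since 20 = 0·31 + 20 with remainder 20 ≠ 0), so F_{263^31} is not a subfield of F_{263^20}. Equivalently: if it were, the tower law would give 31 = [F_{263^31}:F_263] dividing [F_{263^20}:F_263] = 20, contradiction.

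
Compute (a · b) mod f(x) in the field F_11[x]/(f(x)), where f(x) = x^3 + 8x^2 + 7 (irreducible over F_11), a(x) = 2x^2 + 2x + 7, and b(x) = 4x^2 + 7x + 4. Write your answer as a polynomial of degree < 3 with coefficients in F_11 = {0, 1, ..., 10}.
a · b ≡ x^2 + x + 3 (mod f(x))

Multiply in F_11[x]: a(x)·b(x) = (2x^2 + 2x + 7)·(4x^2 + 7x + 4) = 8x^4 + 6x^2 + 2x + 6. This has degree ≥ 3, so divide by f(x) over F_11: 8x^4 + 6x^2 + 2x + 6 = (8x + 2)·(x^3 + 8x^2 + 7) + (x^2 + x + 3). Hence a·b ≡ x^2 + x + 3 (mod f). (F_11[x]/(f) is a field with 11^3 = 1331 elements since f is irreducible of degree 3.)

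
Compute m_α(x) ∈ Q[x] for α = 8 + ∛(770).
m_α(x) = x^3 - 24x^2 + 192x - 1282

Set β = α - 8 = ∛(770), so β^3 = 770. Then (α - 8)^3 - 770 = 0, i.e. α is a root of g(x) = (x - 8)^3 - 770 = x^3 - 24x^2 + 192x - 1282. Since g(x) = h(x - 8) where h(x) = x^3 - 770, and h is irreducible over Q (because 770 is not a perfect cube, so h has no rational root, and a monic cubic with no rational root is irreducible), g is also irreducible (irreducibility is preserved under the substitution x → x - 8). Hence m_α(x) = x^3 - 24x^2 + 192x - 1282.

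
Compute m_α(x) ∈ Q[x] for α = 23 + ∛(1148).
m_α(x) = x^3 - 69x^2 + 1587x - 13315

Set β = α - 23 = ∛(1148), so β^3 = 1148. Then (α - 23)^3 - 1148 = 0, i.e. α is a root of g(x) = (x - 23)^3 - 1148 = x^3 - 69x^2 + 1587x - 13315. Since g(x) = h(x - 23) where h(x) = x^3 - 1148, and h is irreducible over Q (because 1148 is not a perfect cube, so h has no rational root, and a monic cubic with no rational root is irreducible), g is also irreducible (irreducibility is preserved under the substitution x → x - 23). Hence m_α(x) = x^3 - 69x^2 + 1587x - 13315.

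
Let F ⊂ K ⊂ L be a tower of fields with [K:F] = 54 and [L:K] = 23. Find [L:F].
[L:F] = 1242

The tower law says that for any tower of field extensions F ⊂ K ⊂ L with finite degrees, [L:F] = [L:K] · [K:F]. Here this gives [L:F] = 23 · 54 = 1242.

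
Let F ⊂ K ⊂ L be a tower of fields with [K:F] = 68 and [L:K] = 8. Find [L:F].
[L:F] = 544

The tower law says that for any tower of field extensions F ⊂ K ⊂ L with finite degrees, [L:F] = [L:K] · [K:F]. Here this gives [L:F] = 8 · 68 = 544.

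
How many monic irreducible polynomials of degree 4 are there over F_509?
There are 16780676370 monic irreducible polynomials of degree 4 over F_509

Each element of F_{509^4} that lies in no proper subfield is a root of exactly one monic irreducible of degree 4 over F_509, and each such polynomial has 4 distinct roots in F_{509^4}. By Möbius inversion the count is N_509(4) = (1/4) Σ_{d|4} μ(4/d) · 509^d = (1/4)(μ(4)·509^1 + μ(2)·509^2 + μ(1)·509^4) = 67122705480/4 = 16780676370.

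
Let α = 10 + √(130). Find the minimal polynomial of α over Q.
m_α(x) = x^2 - 20x - 30

From α - 10 = √(130), squaring gives (α - 10)^2 = 130, i.e. α^2 - 20α + 100 = 130, so α^2 - 20α - 30 = 0. The discriminant of x^2 - 20x - 30 is (-20)^2 - 4·(-30) = 400 + 120 = 520, and 4·(130) is not a perfect square in Q since 130 is squarefree and ≠ 1. Hence x^2 - 20x - 30 is irreducible over Q and is the minimal polynomial of α.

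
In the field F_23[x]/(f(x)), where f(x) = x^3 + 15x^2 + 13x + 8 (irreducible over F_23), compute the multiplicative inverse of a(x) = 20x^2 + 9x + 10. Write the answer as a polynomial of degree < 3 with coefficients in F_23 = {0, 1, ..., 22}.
a(x)^(-1) ≡ 22x^2 + 13x + 20 (mod f(x))

Since f is irreducible over F_23, F_23[x]/(f) is a field and a(x) ≠ 0 has an inverse. Apply the extended Euclidean algorithm to f(x) and a(x) in F_23[x]: f(x) = (15x + 17)·a(x) + (9x + 22);  a(x) = (15x + 18)·(9x + 22) + (5). The last nonzero remainder is the constant 5 = gcd(f, a) in F_23. Back-substituting through the division chain expresses 5 = s(x)·a(x) + t(x)·f(x) with s(x) ≡ 18x^2 + 19x + 8 (mod f), so (18x^2 + 19x + 8)·a(x) ≡ 5 (mod f). Multiplying by 5^(-1) ≡ 14 in F_23 gives a(x)^(-1) ≡ 14·(18x^2 + 19x + 8) ≡ 22x^2 + 13x + 20 (mod f). Check: (20x^2 + 9x + 10)·(22x^2 + 13x + 20) = 3x^4 + 21x^3 + x^2 + 11x + 16 ≡ 1 (mod x^3 + 15x^2 + 13x + 8).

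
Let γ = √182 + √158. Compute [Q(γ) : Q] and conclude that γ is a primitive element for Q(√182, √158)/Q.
[Q(γ) : Q] = 4 (equivalently, Q(γ) = Q(√182, √158))

Obviously Q(γ) ⊆ Q(√182, √158), and [Q(√182, √158):Q] = 4 (since 182, 158 are distinct squarefree integers > 1 with 28756 not a perfect square). To show equality we compute the minimal polynomial of γ. From γ = √182 + √158: γ^2 = 182 + 2√(28756) + 158 = 340 + 2√(28756), so γ^2 - 340 = 2√(28756); squaring, (γ^2 - 340)^2 = 4·28756, i.e. γ^4 - 680γ^2 + 115600 - 115024 = 0, i.e. γ^4 - 680γ^2 + 576 = 0. So γ is a root of x^4 - 680x^2 + 576. This polynomial is irreducible over Q: it has no rational root (each ±√182 ± √158 is irrational), and any factorization into two quadratics over Q would force √(28756) ∈ Q (pairing opposite roots) or √182, √158 ∈ Q (other pairings), all impossible. Hence [Q(γ):Q] = 4 = [Q(√182, √158):Q], so Q(γ) = Q(√182, √158).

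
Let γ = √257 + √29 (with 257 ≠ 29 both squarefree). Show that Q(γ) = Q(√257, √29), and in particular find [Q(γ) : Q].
[Q(γ) : Q] = 4 (equivalently, Q(γ) = Q(√257, √29))

Obviously Q(γ) ⊆ Q(√257, √29), and [Q(√257, √29):Q] = 4 (since 257, 29 are distinct squarefree integers > 1 with 7453 not a perfect square). To show equality we compute the minimal polynomial of γ. From γ = √257 + √29: γ^2 = 257 + 2√(7453) + 29 = 286 + 2√(7453), so γ^2 - 286 = 2√(7453); squaring, (γ^2 - 286)^2 = 4·7453, i.e. γ^4 - 572γ^2 + 81796 - 29812 = 0, i.e. γ^4 - 572γ^2 + 51984 = 0. So γ is a root of x^4 - 572x^2 + 51984. This polynomial is irreducible over Q: it has no rational root (each ±√257 ± √29 is irrational), and any factorization into two quadratics over Q would force √(7453) ∈ Q (pairing opposite roots) or √257, √29 ∈ Q (other pairings), all impossible. Hence [Q(γ):Q] = 4 = [Q(√257, √29):Q], so Q(γ) = Q(√257, √29).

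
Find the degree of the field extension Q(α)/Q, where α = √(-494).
[Q(α):Q] = 2

[Q(α):Q] equals the degree of the minimal polynomial of α. Here α^2 = -494 and x^2 + 494 is irreducible (d = -494 is squarefree, ≠ 1, hence not a square), so deg(m_α) = 2. Thus [Q(α):Q] = 2.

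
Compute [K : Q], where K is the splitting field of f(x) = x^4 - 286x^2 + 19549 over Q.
[K : Q] = 4

Solving the quadratic in x^2: x^2 = (286 ± √(286^2 - 4·19549))/2 = (286 ± √3600)/2 = (286 ± 60)/2, giving x^2 = 113 or x^2 = 173. So f(x) = (x^2 - 113)(x^2 - 173) and the roots of f are ±√113, ±√173. Hence the splitting field is K = Q(√113, √173). Since 113 and 173 are distinct squarefree integers > 1, their product 19549 is not a perfect square, so √173 ∉ Q(√113). By the tower law [K:Q] = [Q(√113,√173):Q(√113)] · [Q(√113):Q] = 2 · 2 = 4.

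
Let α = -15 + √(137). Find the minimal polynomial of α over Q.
m_α(x) = x^2 + 30x + 88

From α + 15 = √(137), squaring gives (α + 15)^2 = 137, i.e. α^2 + 30α + 225 = 137, so α^2 + 30α + 88 = 0. The discriminant of x^2 + 30x + 88 is (30)^2 - 4·(88) = 900 - 352 = 548, and 4·(137) is not a perfect square in Q since 137 is squarefree and ≠ 1. Hence x^2 + 30x + 88 is irreducible over Q and is the minimal polynomial of α.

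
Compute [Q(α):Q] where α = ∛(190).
[Q(α):Q] = 3

The minimal polynomial of α is x^3 - 190, irreducible over Q since 190 is not a perfect cube (so x^3 - 190 has no rational root). Hence [Q(α):Q] = deg(m_α) = 3.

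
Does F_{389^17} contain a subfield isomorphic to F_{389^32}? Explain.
No: F_{389^32} is not a subfield of F_{389^17}

F_{p^m} embeds in F_{p^n} iff m | n. Here 32 ∤ 17 (since 17 = 0·32 + 17 with remainder 17 ≠ 0), so F_{389^32} is not a subfield of F_{389^17}. Equivalently: if it were, the tower law would give 32 = [F_{389^32}:F_389] dividing [F_{389^17}:F_389] = 17, contradiction.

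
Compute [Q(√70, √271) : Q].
[Q(√70, √271) : Q] = 4

[Q(√70):Q] = 2 (min poly x^2 - 70, irreducible since 70 is squarefree > 1). For the top step, suppose √271 ∈ Q(√70), say √271 = c + d√70 with c, d ∈ Q. Squaring: 271 = c^2 + 70d^2 + 2cd√70. Since √70 ∉ Q this forces 2cd = 0. If d = 0 then √271 = c ∈ Q, contradicting 271 squarefree > 1. If c = 0 then 271 = 70d^2, so 70·271 = (70d)^2 is a perfect square in Q — but 70·271 = 18970 is not a perfect square (since 70 and 271 are distinct squarefree integers). Contradiction. Hence √271 ∉ Q(√70), so x^2 - 271 stays irreducible over Q(√70) and [Q(√70, √271) : Q(√70)] = 2. By the tower law, [Q(√70, √271) : Q] = 2 · 2 = 4.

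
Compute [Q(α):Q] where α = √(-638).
[Q(α):Q] = 2

[Q(α):Q] equals the degree of the minimal polynomial of α. Here α^2 = -638 and x^2 + 638 is irreducible (d = -638 is squarefree, ≠ 1, hence not a square), so deg(m_α) = 2. Thus [Q(α):Q] = 2.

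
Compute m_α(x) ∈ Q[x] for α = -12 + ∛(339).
m_α(x) = x^3 + 36x^2 + 432x + 1389

Set β = α + 12 = ∛(339), so β^3 = 339. Then (α + 12)^3 - 339 = 0, i.e. α is a root of g(x) = (x + 12)^3 - 339 = x^3 + 36x^2 + 432x + 1389. Since g(x) = h(x + 12) where h(x) = x^3 - 339, and h is irreducible over Q (because 339 is not a perfect cube, so h has no rational root, and a monic cubic with no rational root is irreducible), g is also irreducible (irreducibility is preserved under the substitution x → x + 12). Hence m_α(x) = x^3 + 36x^2 + 432x + 1389.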